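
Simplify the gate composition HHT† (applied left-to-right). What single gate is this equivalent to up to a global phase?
T†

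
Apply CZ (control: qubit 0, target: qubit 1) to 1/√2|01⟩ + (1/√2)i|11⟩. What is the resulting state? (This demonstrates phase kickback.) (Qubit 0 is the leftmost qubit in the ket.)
1/√2|01⟩ - (1/√2)i|11⟩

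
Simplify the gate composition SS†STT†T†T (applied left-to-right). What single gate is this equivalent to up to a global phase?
S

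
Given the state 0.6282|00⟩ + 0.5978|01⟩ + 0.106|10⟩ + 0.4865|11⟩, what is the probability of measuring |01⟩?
0.3574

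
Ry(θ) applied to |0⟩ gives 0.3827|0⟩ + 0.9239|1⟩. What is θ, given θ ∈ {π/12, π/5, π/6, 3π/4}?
3π/4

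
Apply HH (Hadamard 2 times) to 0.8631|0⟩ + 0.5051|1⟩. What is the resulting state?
0.8631|0⟩ + 0.5051|1⟩

H² = I, so an even number of Hadamards cancels: H^2 = I and the state is unchanged.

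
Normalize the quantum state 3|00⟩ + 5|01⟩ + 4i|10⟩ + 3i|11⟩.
0.3906|00⟩ + 0.6509|01⟩ + 0.5208i|10⟩ + 0.3906i|11⟩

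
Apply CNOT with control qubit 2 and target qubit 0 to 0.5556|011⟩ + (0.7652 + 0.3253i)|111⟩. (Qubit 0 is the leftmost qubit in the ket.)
(0.7652 + 0.3253i)|011⟩ + 0.5556|111⟩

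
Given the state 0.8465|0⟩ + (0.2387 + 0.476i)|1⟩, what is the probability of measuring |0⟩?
0.7166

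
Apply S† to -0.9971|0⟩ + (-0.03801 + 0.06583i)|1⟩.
-0.9971|0⟩ + (0.06583 + 0.03801i)|1⟩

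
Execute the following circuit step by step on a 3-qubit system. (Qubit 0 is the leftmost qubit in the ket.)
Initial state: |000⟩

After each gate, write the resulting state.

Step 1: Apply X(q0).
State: |100⟩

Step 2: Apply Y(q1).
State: i|110⟩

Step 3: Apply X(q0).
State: i|010⟩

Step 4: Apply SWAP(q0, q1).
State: i|100⟩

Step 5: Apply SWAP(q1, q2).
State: i|100⟩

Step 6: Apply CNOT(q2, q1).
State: i|100⟩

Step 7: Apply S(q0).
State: -|100⟩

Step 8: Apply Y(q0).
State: i|000⟩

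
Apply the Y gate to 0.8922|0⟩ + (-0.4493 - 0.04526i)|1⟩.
(-0.04526 + 0.4493i)|0⟩ + 0.8922i|1⟩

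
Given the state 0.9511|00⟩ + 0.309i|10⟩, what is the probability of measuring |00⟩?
0.9046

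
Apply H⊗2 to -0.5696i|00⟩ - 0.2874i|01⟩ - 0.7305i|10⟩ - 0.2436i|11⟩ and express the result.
-0.9156i|00⟩ - 0.3846i|01⟩ + 0.05855i|10⟩ + 0.1024i|11⟩

H⊗2 gives amp(|y⟩) = (1/2) Σ_x (−1)^(x·y) amp(|x⟩), where x·y is the number of positions in which both x and y have a 1.
|00⟩: (-0.5696i - 0.2874i - 0.7305i - 0.2436i)/2 = -0.9156i
|01⟩: (-0.5696i + 0.2874i - 0.7305i + 0.2436i)/2 = -0.3846i
|10⟩: (-0.5696i - 0.2874i + 0.7305i + 0.2436i)/2 = 0.05855i
|11⟩: (-0.5696i + 0.2874i + 0.7305i - 0.2436i)/2 = 0.1024i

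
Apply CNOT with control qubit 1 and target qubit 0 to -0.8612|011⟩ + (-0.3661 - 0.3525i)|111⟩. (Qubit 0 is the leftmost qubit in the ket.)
(-0.3661 - 0.3525i)|011⟩ - 0.8612|111⟩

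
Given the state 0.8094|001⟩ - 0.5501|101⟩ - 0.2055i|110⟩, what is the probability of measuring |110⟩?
0.04223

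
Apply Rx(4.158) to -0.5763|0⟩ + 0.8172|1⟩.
(0.2804 - 0.7139i)|0⟩ + (-0.3977 + 0.5035i)|1⟩

Rx(4.158) = [[cos(θ/2), −i·sin(θ/2)], [−i·sin(θ/2), cos(θ/2)]]; θ = 4.158, cos(θ/2) ≈ -0.486609, sin(θ/2) ≈ 0.87362.
With a = amp(|0⟩) = -0.5763 and b = amp(|1⟩) = 0.8172:
new amp(|0⟩) = (-0.486609)·a + (-0.87362i)·b = (0.2804 - 0.7139i)
new amp(|1⟩) = (-0.87362i)·a + (-0.486609)·b = (-0.3977 + 0.5035i)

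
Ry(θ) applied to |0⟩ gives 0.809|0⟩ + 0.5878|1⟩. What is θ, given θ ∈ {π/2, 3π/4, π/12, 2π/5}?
2π/5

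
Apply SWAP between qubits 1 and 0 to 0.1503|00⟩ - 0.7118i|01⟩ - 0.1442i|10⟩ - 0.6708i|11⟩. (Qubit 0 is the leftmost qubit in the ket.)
0.1503|00⟩ - 0.1442i|01⟩ - 0.7118i|10⟩ - 0.6708i|11⟩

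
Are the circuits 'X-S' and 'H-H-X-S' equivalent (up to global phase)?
Yes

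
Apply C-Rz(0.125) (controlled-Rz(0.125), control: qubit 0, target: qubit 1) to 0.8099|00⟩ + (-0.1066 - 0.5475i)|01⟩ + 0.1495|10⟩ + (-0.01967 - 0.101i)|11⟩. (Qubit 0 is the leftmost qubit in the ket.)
0.8099|00⟩ + (-0.1066 - 0.5475i)|01⟩ + (0.1492 - 0.009338i)|10⟩ + (-0.01332 - 0.102i)|11⟩

C-Rz(0.125) leaves the control-|0⟩ kets |00⟩, |01⟩ unchanged and applies Rz(0.125) to qubit 1 on the control-|1⟩ pair (|10⟩, |11⟩).
Rz(0.125) = [[e^(−iθ/2), 0], [0, e^(iθ/2)]] with e^(±iθ/2) = cos(θ/2) ± i·sin(θ/2); θ = 0.125, cos(θ/2) ≈ 0.998048, sin(θ/2) ≈ 0.0624593.
With a = amp(|10⟩) = 0.1495 and b = amp(|11⟩) = (-0.01967 - 0.101i):
new amp(|10⟩) = (0.998048 - 0.0624593i)·a = (0.1492 - 0.009338i)
new amp(|11⟩) = (0.998048 + 0.0624593i)·b = (-0.01332 - 0.102i)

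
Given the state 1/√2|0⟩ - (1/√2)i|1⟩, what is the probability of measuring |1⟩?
1/2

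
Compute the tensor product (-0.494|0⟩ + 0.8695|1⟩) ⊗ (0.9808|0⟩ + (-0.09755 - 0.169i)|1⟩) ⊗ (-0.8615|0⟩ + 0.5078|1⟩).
0.4174|000⟩ - 0.246|001⟩ + (-0.04152 - 0.07192i)|010⟩ + (0.02447 + 0.04239i)|011⟩ - 0.7347|100⟩ + 0.4331|101⟩ + (0.07307 + 0.1266i)|110⟩ + (-0.04307 - 0.07462i)|111⟩

amp(|b₁b₂…⟩) = product of the factor amplitudes for bits b₁, b₂, …; only kets whose every factor amplitude is nonzero survive.
|000⟩: (-0.494)(0.9808)(-0.8615) = 0.4174
|001⟩: (-0.494)(0.9808)(0.5078) = -0.246
|010⟩: (-0.494)(-0.09755 - 0.169i)(-0.8615) = (-0.04152 - 0.07192i)
|011⟩: (-0.494)(-0.09755 - 0.169i)(0.5078) = (0.02447 + 0.04239i)
|100⟩: (0.8695)(0.9808)(-0.8615) = -0.7347
|101⟩: (0.8695)(0.9808)(0.5078) = 0.4331
|110⟩: (0.8695)(-0.09755 - 0.169i)(-0.8615) = (0.07307 + 0.1266i)
|111⟩: (0.8695)(-0.09755 - 0.169i)(0.5078) = (-0.04307 - 0.07462i)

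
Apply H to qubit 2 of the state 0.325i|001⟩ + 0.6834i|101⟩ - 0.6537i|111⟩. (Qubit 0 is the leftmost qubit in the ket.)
0.2298i|000⟩ - 0.2298i|001⟩ + 0.4832i|100⟩ - 0.4832i|101⟩ - 0.4622i|110⟩ + 0.4622i|111⟩

H on qubit 2 mixes each pair of kets that differ only in qubit 2: amplitudes (a, b) of (|…0…⟩, |…1…⟩) become ((a + b)/√2, (a − b)/√2). Kets absent from the input have amplitude 0.
(|000⟩, |001⟩): (a, b) = (0, 0.325i) → (0.2298i, -0.2298i)
(|100⟩, |101⟩): (a, b) = (0, 0.6834i) → (0.4832i, -0.4832i)
(|110⟩, |111⟩): (a, b) = (0, -0.6537i) → (-0.4622i, 0.4622i)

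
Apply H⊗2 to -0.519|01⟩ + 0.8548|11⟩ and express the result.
0.1679|00⟩ - 0.1679|01⟩ - 0.6869|10⟩ + 0.6869|11⟩

H⊗2 gives amp(|y⟩) = (1/2) Σ_x (−1)^(x·y) amp(|x⟩), where x·y is the number of positions in which both x and y have a 1.
|00⟩: (-0.519 + 0.8548)/2 = 0.1679
|01⟩: (0.519 - 0.8548)/2 = -0.1679
|10⟩: (-0.519 - 0.8548)/2 = -0.6869
|11⟩: (0.519 + 0.8548)/2 = 0.6869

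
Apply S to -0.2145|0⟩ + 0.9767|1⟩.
-0.2145|0⟩ + 0.9767i|1⟩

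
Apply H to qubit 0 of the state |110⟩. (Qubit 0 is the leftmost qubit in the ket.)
1/√2|010⟩ - 1/√2|110⟩

H on qubit 0 mixes each pair of kets that differ only in qubit 0: amplitudes (a, b) of (|…0…⟩, |…1…⟩) become ((a + b)/√2, (a − b)/√2). Kets absent from the input have amplitude 0.
(|010⟩, |110⟩): (a, b) = (0, 1) → (1/√2, -1/√2)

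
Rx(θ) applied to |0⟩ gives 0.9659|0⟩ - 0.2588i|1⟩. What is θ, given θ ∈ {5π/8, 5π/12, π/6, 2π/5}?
π/6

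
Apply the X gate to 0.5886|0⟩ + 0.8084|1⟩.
0.8084|0⟩ + 0.5886|1⟩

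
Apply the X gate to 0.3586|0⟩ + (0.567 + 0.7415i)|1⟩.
(0.567 + 0.7415i)|0⟩ + 0.3586|1⟩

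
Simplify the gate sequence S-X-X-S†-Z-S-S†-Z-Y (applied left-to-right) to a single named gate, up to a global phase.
Y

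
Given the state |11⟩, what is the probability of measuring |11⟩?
1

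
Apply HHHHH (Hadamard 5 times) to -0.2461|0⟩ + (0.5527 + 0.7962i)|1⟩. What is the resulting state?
(0.2168 + 0.563i)|0⟩ + (-0.5648 - 0.563i)|1⟩

H² = I, so H^5 = H: a single Hadamard. With (a, b) = (-0.2461, (0.5527 + 0.7962i)), H gives ((a + b)/√2, (a − b)/√2) = ((0.2168 + 0.563i), (-0.5648 - 0.563i)).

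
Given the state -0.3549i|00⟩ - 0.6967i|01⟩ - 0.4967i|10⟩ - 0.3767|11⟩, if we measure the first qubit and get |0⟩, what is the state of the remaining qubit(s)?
-0.4539i|0⟩ - 0.8911i|1⟩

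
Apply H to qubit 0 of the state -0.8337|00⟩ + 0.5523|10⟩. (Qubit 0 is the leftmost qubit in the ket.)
-0.199|00⟩ - 0.98|10⟩

H on qubit 0 mixes each pair of kets that differ only in qubit 0: amplitudes (a, b) of (|…0…⟩, |…1…⟩) become ((a + b)/√2, (a − b)/√2). Kets absent from the input have amplitude 0.
(|00⟩, |10⟩): (a, b) = (-0.8337, 0.5523) → (-0.199, -0.98)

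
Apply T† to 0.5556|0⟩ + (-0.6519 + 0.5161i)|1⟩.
0.5556|0⟩ + (-0.09603 + 0.8259i)|1⟩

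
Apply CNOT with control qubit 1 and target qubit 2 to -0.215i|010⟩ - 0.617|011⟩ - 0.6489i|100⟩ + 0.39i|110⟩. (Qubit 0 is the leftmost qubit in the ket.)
-0.617|010⟩ - 0.215i|011⟩ - 0.6489i|100⟩ + 0.39i|111⟩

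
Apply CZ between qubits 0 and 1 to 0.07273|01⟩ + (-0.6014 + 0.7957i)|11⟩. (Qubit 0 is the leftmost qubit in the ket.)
0.07273|01⟩ + (0.6014 - 0.7957i)|11⟩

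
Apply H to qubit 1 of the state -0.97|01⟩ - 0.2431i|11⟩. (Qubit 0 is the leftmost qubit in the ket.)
-0.6859|00⟩ + 0.6859|01⟩ - 0.1719i|10⟩ + 0.1719i|11⟩

H on qubit 1 mixes each pair of kets that differ only in qubit 1: amplitudes (a, b) of (|…0…⟩, |…1…⟩) become ((a + b)/√2, (a − b)/√2). Kets absent from the input have amplitude 0.
(|00⟩, |01⟩): (a, b) = (0, -0.97) → (-0.6859, 0.6859)
(|10⟩, |11⟩): (a, b) = (0, -0.2431i) → (-0.1719i, 0.1719i)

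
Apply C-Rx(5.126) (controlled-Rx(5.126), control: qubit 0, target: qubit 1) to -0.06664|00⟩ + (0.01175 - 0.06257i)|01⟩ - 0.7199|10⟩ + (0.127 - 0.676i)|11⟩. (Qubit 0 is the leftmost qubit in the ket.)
-0.06664|00⟩ + (0.01175 - 0.06257i)|01⟩ + (0.2331 - 0.06945i)|10⟩ + (-0.1063 + 0.9596i)|11⟩

C-Rx(5.126) leaves the control-|0⟩ kets |00⟩, |01⟩ unchanged and applies Rx(5.126) to qubit 1 on the control-|1⟩ pair (|10⟩, |11⟩).
Rx(5.126) = [[cos(θ/2), −i·sin(θ/2)], [−i·sin(θ/2), cos(θ/2)]]; θ = 5.126, cos(θ/2) ≈ -0.837233, sin(θ/2) ≈ 0.546846.
With a = amp(|10⟩) = -0.7199 and b = amp(|11⟩) = (0.127 - 0.676i):
new amp(|10⟩) = (-0.837233)·a + (-0.546846i)·b = (0.2331 - 0.06945i)
new amp(|11⟩) = (-0.546846i)·a + (-0.837233)·b = (-0.1063 + 0.9596i)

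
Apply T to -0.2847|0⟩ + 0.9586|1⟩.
-0.2847|0⟩ + (0.6778 + 0.6778i)|1⟩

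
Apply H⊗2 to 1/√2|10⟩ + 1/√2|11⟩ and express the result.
1/√2|00⟩ - 1/√2|10⟩

H⊗2 gives amp(|y⟩) = (1/2) Σ_x (−1)^(x·y) amp(|x⟩), where x·y is the number of positions in which both x and y have a 1.
|00⟩: (1/√2 + 1/√2)/2 = 1/√2
|01⟩: (1/√2 - 1/√2)/2 = 0
|10⟩: (-1/√2 - 1/√2)/2 = -1/√2
|11⟩: (-1/√2 + 1/√2)/2 = 0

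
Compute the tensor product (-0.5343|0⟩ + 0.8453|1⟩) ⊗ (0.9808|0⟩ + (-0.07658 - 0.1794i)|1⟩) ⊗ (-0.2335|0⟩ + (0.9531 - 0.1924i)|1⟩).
0.1224|000⟩ + (-0.4995 + 0.1008i)|001⟩ + (-0.009554 - 0.02238i)|010⟩ + (0.05744 + 0.08349i)|011⟩ - 0.1936|100⟩ + (0.7902 - 0.1595i)|101⟩ + (0.01512 + 0.03541i)|110⟩ + (-0.09087 - 0.1321i)|111⟩

amp(|b₁b₂…⟩) = product of the factor amplitudes for bits b₁, b₂, …; only kets whose every factor amplitude is nonzero survive.
|000⟩: (-0.5343)(0.9808)(-0.2335) = 0.1224
|001⟩: (-0.5343)(0.9808)(0.9531 - 0.1924i) = (-0.4995 + 0.1008i)
|010⟩: (-0.5343)(-0.07658 - 0.1794i)(-0.2335) = (-0.009554 - 0.02238i)
|011⟩: (-0.5343)(-0.07658 - 0.1794i)(0.9531 - 0.1924i) = (0.05744 + 0.08349i)
|100⟩: (0.8453)(0.9808)(-0.2335) = -0.1936
|101⟩: (0.8453)(0.9808)(0.9531 - 0.1924i) = (0.7902 - 0.1595i)
|110⟩: (0.8453)(-0.07658 - 0.1794i)(-0.2335) = (0.01512 + 0.03541i)
|111⟩: (0.8453)(-0.07658 - 0.1794i)(0.9531 - 0.1924i) = (-0.09087 - 0.1321i)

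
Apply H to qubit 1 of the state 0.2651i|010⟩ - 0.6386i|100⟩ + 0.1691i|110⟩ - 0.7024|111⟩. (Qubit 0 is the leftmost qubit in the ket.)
0.1875i|000⟩ - 0.1875i|010⟩ - 0.332i|100⟩ - 0.4967|101⟩ - 0.5711i|110⟩ + 0.4967|111⟩

H on qubit 1 mixes each pair of kets that differ only in qubit 1: amplitudes (a, b) of (|…0…⟩, |…1…⟩) become ((a + b)/√2, (a − b)/√2). Kets absent from the input have amplitude 0.
(|000⟩, |010⟩): (a, b) = (0, 0.2651i) → (0.1875i, -0.1875i)
(|100⟩, |110⟩): (a, b) = (-0.6386i, 0.1691i) → (-0.332i, -0.5711i)
(|101⟩, |111⟩): (a, b) = (0, -0.7024) → (-0.4967, 0.4967)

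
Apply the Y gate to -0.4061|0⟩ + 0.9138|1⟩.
-0.9138i|0⟩ - 0.4061i|1⟩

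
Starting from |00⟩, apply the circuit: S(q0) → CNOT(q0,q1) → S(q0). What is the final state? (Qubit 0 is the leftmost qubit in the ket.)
|00⟩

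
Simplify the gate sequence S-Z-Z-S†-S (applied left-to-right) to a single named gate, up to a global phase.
S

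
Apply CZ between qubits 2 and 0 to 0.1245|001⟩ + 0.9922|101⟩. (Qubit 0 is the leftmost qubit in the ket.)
0.1245|001⟩ - 0.9922|101⟩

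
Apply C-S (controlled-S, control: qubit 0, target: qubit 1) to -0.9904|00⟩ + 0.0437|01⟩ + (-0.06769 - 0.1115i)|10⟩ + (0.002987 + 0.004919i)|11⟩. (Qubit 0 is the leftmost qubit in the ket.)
-0.9904|00⟩ + 0.0437|01⟩ + (-0.06769 - 0.1115i)|10⟩ + (-0.004919 + 0.002987i)|11⟩

C-S leaves the control-|0⟩ kets |00⟩, |01⟩ unchanged and applies S to qubit 1 on the control-|1⟩ pair (|10⟩, |11⟩).
S = [[1, 0], [0, i]].
With a = amp(|10⟩) = (-0.06769 - 0.1115i) and b = amp(|11⟩) = (0.002987 + 0.004919i):
new amp(|10⟩) = (1)·a = (-0.06769 - 0.1115i)
new amp(|11⟩) = (i)·b = (-0.004919 + 0.002987i)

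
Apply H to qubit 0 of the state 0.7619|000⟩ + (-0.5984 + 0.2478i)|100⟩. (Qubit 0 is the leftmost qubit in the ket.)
(0.1156 + 0.1752i)|000⟩ + (0.9619 - 0.1752i)|100⟩

H on qubit 0 mixes each pair of kets that differ only in qubit 0: amplitudes (a, b) of (|…0…⟩, |…1…⟩) become ((a + b)/√2, (a − b)/√2). Kets absent from the input have amplitude 0.
(|000⟩, |100⟩): (a, b) = (0.7619, (-0.5984 + 0.2478i)) → ((0.1156 + 0.1752i), (0.9619 - 0.1752i))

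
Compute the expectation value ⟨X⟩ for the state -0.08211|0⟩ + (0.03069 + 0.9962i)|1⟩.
-0.00504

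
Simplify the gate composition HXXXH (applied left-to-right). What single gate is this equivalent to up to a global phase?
Z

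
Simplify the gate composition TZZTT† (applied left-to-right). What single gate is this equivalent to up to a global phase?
T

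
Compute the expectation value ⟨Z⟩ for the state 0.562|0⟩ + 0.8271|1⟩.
-0.3683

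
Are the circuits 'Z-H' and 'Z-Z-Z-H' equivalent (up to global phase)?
Yes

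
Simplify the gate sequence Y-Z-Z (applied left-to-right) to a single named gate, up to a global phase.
Y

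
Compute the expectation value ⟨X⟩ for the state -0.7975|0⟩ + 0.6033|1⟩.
-0.9623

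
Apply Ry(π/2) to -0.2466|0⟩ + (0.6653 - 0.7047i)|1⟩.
(-0.6448 + 0.4983i)|0⟩ + (0.2961 - 0.4983i)|1⟩

Ry(π/2) = [[cos(θ/2), −sin(θ/2)], [sin(θ/2), cos(θ/2)]]; θ = π/2, cos(θ/2) ≈ 0.707107, sin(θ/2) ≈ 0.707107.
With a = amp(|0⟩) = -0.2466 and b = amp(|1⟩) = (0.6653 - 0.7047i):
new amp(|0⟩) = (0.707107)·a + (-0.707107)·b = (-0.6448 + 0.4983i)
new amp(|1⟩) = (0.707107)·a + (0.707107)·b = (0.2961 - 0.4983i)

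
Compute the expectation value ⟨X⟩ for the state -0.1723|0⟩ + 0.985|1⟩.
-0.3394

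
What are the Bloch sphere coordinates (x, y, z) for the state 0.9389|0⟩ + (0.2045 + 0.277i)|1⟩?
(0.384, 0.5202, 0.763)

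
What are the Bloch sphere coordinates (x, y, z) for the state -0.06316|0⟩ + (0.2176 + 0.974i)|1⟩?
(-0.02749, -0.123, -0.992)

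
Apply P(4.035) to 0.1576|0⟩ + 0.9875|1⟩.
0.1576|0⟩ + (-0.6189 - 0.7695i)|1⟩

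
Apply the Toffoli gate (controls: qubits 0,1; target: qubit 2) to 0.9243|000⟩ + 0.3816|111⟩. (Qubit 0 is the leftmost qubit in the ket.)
0.9243|000⟩ + 0.3816|110⟩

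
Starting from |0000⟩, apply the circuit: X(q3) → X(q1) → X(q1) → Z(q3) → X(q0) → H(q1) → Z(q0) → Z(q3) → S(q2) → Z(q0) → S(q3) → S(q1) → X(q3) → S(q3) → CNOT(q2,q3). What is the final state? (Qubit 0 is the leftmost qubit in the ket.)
(1/√2)i|1000⟩ - 1/√2|1100⟩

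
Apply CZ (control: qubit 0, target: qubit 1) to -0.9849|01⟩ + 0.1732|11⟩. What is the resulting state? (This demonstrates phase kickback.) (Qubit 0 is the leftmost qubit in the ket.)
-0.9849|01⟩ - 0.1732|11⟩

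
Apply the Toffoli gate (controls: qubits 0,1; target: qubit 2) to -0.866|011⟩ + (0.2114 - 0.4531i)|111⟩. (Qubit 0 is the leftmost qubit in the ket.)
-0.866|011⟩ + (0.2114 - 0.4531i)|110⟩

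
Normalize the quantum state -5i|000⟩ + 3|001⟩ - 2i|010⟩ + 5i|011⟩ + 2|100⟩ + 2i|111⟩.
-0.5934i|000⟩ + 0.356|001⟩ - 0.2374i|010⟩ + 0.5934i|011⟩ + 0.2374|100⟩ + 0.2374i|111⟩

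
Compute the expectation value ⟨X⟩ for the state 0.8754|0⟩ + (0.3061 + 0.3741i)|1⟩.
0.5359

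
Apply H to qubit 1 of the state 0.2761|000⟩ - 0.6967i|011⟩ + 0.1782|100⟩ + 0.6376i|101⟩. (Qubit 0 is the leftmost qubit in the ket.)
0.1952|000⟩ - 0.4926i|001⟩ + 0.1952|010⟩ + 0.4926i|011⟩ + 0.126|100⟩ + 0.4509i|101⟩ + 0.126|110⟩ + 0.4509i|111⟩

H on qubit 1 mixes each pair of kets that differ only in qubit 1: amplitudes (a, b) of (|…0…⟩, |…1…⟩) become ((a + b)/√2, (a − b)/√2). Kets absent from the input have amplitude 0.
(|000⟩, |010⟩): (a, b) = (0.2761, 0) → (0.1952, 0.1952)
(|001⟩, |011⟩): (a, b) = (0, -0.6967i) → (-0.4926i, 0.4926i)
(|100⟩, |110⟩): (a, b) = (0.1782, 0) → (0.126, 0.126)
(|101⟩, |111⟩): (a, b) = (0.6376i, 0) → (0.4509i, 0.4509i)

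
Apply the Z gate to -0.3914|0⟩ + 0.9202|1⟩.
-0.3914|0⟩ - 0.9202|1⟩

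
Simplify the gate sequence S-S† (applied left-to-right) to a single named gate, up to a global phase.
I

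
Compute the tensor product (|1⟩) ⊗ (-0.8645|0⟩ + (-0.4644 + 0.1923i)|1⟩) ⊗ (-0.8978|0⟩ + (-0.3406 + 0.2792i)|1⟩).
0.7761|100⟩ + (0.2944 - 0.2414i)|101⟩ + (0.4169 - 0.1726i)|110⟩ + (0.1045 - 0.1952i)|111⟩

amp(|b₁b₂…⟩) = product of the factor amplitudes for bits b₁, b₂, …; only kets whose every factor amplitude is nonzero survive.
|100⟩: (1)(-0.8645)(-0.8978) = 0.7761
|101⟩: (1)(-0.8645)(-0.3406 + 0.2792i) = (0.2944 - 0.2414i)
|110⟩: (1)(-0.4644 + 0.1923i)(-0.8978) = (0.4169 - 0.1726i)
|111⟩: (1)(-0.4644 + 0.1923i)(-0.3406 + 0.2792i) = (0.1045 - 0.1952i)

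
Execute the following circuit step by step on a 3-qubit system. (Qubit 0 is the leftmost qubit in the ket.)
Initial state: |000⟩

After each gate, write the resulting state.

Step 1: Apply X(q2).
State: |001⟩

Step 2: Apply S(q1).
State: |001⟩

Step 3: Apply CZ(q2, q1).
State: |001⟩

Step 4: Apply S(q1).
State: |001⟩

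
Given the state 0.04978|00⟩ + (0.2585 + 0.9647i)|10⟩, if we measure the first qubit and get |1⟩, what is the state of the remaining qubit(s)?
(0.2588 + 0.9659i)|0⟩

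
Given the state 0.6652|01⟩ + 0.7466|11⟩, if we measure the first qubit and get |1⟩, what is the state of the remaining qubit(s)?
|1⟩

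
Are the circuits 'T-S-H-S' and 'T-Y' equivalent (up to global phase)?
No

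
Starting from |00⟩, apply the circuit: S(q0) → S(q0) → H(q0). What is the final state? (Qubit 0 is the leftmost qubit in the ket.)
1/√2|00⟩ + 1/√2|10⟩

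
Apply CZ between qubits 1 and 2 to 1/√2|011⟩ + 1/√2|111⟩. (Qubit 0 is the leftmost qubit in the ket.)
-1/√2|011⟩ - 1/√2|111⟩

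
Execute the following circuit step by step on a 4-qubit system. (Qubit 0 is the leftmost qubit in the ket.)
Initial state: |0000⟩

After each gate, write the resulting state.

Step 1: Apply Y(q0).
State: i|1000⟩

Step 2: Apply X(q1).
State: i|1100⟩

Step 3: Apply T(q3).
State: i|1100⟩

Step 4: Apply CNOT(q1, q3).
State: i|1101⟩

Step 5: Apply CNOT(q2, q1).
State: i|1101⟩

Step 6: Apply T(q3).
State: (-1/√2 + (1/√2)i)|1101⟩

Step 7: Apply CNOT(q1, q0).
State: (-1/√2 + (1/√2)i)|0101⟩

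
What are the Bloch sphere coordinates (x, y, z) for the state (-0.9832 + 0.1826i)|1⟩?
(0, 0, -1)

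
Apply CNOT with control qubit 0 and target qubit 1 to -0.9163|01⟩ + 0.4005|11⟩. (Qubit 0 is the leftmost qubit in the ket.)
-0.9163|01⟩ + 0.4005|10⟩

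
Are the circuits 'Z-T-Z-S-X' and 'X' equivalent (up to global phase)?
No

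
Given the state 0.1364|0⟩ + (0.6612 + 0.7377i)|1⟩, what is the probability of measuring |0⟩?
0.0186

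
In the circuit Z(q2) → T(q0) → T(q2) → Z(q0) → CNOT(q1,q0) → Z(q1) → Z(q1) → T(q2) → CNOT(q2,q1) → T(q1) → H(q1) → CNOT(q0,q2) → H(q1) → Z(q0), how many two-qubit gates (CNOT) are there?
3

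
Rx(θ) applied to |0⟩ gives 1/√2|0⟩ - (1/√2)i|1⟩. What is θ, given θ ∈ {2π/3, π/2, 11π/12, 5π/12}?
π/2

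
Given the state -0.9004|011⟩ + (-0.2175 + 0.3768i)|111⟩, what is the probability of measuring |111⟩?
0.1893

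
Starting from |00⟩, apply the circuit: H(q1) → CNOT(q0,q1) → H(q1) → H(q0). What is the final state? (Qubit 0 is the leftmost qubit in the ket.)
1/√2|00⟩ + 1/√2|10⟩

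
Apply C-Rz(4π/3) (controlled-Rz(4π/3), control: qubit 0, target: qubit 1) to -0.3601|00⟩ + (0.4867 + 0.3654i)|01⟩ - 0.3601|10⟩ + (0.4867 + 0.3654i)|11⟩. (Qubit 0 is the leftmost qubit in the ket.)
-0.3601|00⟩ + (0.4867 + 0.3654i)|01⟩ + (0.1801 + 0.3119i)|10⟩ + (-0.5598 + 0.2388i)|11⟩

C-Rz(4π/3) leaves the control-|0⟩ kets |00⟩, |01⟩ unchanged and applies Rz(4π/3) to qubit 1 on the control-|1⟩ pair (|10⟩, |11⟩).
Rz(4π/3) = [[e^(−iθ/2), 0], [0, e^(iθ/2)]] with e^(±iθ/2) = cos(θ/2) ± i·sin(θ/2); θ = 4π/3, cos(θ/2) ≈ -0.5, sin(θ/2) ≈ 0.866025.
With a = amp(|10⟩) = -0.3601 and b = amp(|11⟩) = (0.4867 + 0.3654i):
new amp(|10⟩) = (-0.5 - 0.866025i)·a = (0.1801 + 0.3119i)
new amp(|11⟩) = (-0.5 + 0.866025i)·b = (-0.5598 + 0.2388i)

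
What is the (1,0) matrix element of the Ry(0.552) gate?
0.2725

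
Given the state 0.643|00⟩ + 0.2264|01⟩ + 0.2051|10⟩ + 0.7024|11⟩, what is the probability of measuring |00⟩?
0.4134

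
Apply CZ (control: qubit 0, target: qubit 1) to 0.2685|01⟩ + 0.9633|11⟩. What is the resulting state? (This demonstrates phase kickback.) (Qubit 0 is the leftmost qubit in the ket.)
0.2685|01⟩ - 0.9633|11⟩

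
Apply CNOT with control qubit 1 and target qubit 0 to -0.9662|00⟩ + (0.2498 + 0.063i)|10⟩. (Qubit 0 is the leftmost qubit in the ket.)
-0.9662|00⟩ + (0.2498 + 0.063i)|10⟩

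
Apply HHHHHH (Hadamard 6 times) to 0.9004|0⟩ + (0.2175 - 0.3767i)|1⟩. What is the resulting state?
0.9004|0⟩ + (0.2175 - 0.3767i)|1⟩

H² = I, so an even number of Hadamards cancels: H^6 = I and the state is unchanged.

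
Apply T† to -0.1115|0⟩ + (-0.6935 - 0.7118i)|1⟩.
-0.1115|0⟩ + (-0.9937 - 0.01294i)|1⟩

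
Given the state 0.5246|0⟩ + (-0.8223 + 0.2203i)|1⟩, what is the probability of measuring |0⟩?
0.2752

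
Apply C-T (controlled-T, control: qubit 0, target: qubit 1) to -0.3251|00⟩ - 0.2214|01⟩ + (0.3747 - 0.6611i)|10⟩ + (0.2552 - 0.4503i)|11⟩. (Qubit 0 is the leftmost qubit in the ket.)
-0.3251|00⟩ - 0.2214|01⟩ + (0.3747 - 0.6611i)|10⟩ + (0.4989 - 0.138i)|11⟩

C-T leaves the control-|0⟩ kets |00⟩, |01⟩ unchanged and applies T to qubit 1 on the control-|1⟩ pair (|10⟩, |11⟩).
T = [[1, 0], [0, (1/√2 + (1/√2)i)]].
With a = amp(|10⟩) = (0.3747 - 0.6611i) and b = amp(|11⟩) = (0.2552 - 0.4503i):
new amp(|10⟩) = (1)·a = (0.3747 - 0.6611i)
new amp(|11⟩) = (1/√2 + (1/√2)i)·b = (0.4989 - 0.138i)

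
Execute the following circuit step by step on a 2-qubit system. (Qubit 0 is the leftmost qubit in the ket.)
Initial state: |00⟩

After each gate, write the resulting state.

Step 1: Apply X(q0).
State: |10⟩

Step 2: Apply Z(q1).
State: |10⟩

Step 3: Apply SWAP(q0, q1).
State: |01⟩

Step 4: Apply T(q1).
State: (1/√2 + (1/√2)i)|01⟩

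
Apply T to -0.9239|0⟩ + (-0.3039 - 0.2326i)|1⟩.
-0.9239|0⟩ + (-0.05042 - 0.3794i)|1⟩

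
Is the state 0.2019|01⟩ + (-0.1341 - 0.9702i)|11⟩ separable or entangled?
Separable

Writing the state as a|00⟩ + b|01⟩ + c|10⟩ + d|11⟩, it is a product state iff ad − bc = 0.
Here (a, b, c, d) = (0, 0.2019, 0, (-0.1341 - 0.9702i)): ad − bc = (0)(-0.1341 - 0.9702i) − (0.2019)(0) = 0, so the state is separable.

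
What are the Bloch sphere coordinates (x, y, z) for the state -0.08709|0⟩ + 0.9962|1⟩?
(-0.1735, 0, -0.9848)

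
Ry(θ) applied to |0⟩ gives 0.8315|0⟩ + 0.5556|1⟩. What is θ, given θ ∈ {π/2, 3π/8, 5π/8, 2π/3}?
3π/8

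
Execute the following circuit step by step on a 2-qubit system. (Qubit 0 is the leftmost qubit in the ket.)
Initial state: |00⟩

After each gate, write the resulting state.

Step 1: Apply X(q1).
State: |01⟩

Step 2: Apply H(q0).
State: 1/√2|01⟩ + 1/√2|11⟩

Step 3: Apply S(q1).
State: (1/√2)i|01⟩ + (1/√2)i|11⟩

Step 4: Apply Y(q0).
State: 1/√2|01⟩ - 1/√2|11⟩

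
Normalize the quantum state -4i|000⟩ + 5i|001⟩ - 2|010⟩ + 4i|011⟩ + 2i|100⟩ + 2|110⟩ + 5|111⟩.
-0.4126i|000⟩ + 0.5157i|001⟩ - 0.2063|010⟩ + 0.4126i|011⟩ + 0.2063i|100⟩ + 0.2063|110⟩ + 0.5157|111⟩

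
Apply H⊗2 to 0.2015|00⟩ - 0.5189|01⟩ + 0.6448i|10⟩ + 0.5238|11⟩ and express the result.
(0.1032 + 0.3224i)|00⟩ + (0.0983 + 0.3224i)|01⟩ + (-0.4206 - 0.3224i)|10⟩ + (0.6221 - 0.3224i)|11⟩

H⊗2 gives amp(|y⟩) = (1/2) Σ_x (−1)^(x·y) amp(|x⟩), where x·y is the number of positions in which both x and y have a 1.
|00⟩: (0.2015 - 0.5189 + 0.6448i + 0.5238)/2 = (0.1032 + 0.3224i)
|01⟩: (0.2015 + 0.5189 + 0.6448i - 0.5238)/2 = (0.0983 + 0.3224i)
|10⟩: (0.2015 - 0.5189 - 0.6448i - 0.5238)/2 = (-0.4206 - 0.3224i)
|11⟩: (0.2015 + 0.5189 - 0.6448i + 0.5238)/2 = (0.6221 - 0.3224i)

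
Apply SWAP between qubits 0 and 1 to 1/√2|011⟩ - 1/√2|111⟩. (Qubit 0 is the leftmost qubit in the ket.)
1/√2|101⟩ - 1/√2|111⟩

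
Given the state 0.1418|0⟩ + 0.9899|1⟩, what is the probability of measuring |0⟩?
0.02011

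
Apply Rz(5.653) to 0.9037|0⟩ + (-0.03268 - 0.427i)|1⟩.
(-0.8592 - 0.2801i)|0⟩ + (0.1634 + 0.3959i)|1⟩

Rz(5.653) = [[e^(−iθ/2), 0], [0, e^(iθ/2)]] with e^(±iθ/2) = cos(θ/2) ± i·sin(θ/2); θ = 5.653, cos(θ/2) ≈ -0.950768, sin(θ/2) ≈ 0.309905.
With a = amp(|0⟩) = 0.9037 and b = amp(|1⟩) = (-0.03268 - 0.427i):
new amp(|0⟩) = (-0.950768 - 0.309905i)·a = (-0.8592 - 0.2801i)
new amp(|1⟩) = (-0.950768 + 0.309905i)·b = (0.1634 + 0.3959i)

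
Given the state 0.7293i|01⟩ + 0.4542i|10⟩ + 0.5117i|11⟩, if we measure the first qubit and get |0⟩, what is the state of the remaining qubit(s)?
i|1⟩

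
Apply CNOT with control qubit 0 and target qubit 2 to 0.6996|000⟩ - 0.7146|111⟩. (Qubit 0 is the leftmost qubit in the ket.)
0.6996|000⟩ - 0.7146|110⟩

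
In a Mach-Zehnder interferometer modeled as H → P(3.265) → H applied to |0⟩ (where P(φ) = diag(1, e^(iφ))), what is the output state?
(0.003803 - 0.06155i)|0⟩ + (0.9962 + 0.06155i)|1⟩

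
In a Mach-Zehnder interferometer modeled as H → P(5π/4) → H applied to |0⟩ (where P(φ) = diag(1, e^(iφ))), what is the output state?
(0.1464 - (1/√8)i)|0⟩ + (0.8536 + (1/√8)i)|1⟩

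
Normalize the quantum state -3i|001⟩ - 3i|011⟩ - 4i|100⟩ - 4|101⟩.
-0.4243i|001⟩ - 0.4243i|011⟩ - 0.5657i|100⟩ - 0.5657|101⟩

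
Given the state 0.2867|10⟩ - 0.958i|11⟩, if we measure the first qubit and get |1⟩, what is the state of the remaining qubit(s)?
0.2867|0⟩ - 0.958i|1⟩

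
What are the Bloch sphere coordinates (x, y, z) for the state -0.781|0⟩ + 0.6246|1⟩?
(-0.9756, 0, 0.2198)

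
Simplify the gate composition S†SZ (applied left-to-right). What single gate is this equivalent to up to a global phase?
Z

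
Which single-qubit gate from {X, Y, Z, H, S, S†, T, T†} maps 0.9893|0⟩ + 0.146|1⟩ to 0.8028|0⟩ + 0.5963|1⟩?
H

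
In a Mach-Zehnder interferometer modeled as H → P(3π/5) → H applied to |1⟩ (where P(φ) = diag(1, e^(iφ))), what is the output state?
(0.6545 - 0.4755i)|0⟩ + (0.3455 + 0.4755i)|1⟩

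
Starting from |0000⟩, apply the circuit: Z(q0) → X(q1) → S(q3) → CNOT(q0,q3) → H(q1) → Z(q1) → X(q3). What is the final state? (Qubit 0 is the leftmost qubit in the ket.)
1/√2|0001⟩ + 1/√2|0101⟩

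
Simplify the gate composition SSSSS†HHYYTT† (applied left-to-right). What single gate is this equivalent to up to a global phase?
S†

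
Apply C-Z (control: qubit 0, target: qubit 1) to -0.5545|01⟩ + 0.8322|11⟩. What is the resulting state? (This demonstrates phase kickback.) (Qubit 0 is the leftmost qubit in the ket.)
-0.5545|01⟩ - 0.8322|11⟩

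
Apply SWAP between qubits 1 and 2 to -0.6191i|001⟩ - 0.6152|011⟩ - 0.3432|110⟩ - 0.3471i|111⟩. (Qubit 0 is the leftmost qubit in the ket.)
-0.6191i|010⟩ - 0.6152|011⟩ - 0.3432|101⟩ - 0.3471i|111⟩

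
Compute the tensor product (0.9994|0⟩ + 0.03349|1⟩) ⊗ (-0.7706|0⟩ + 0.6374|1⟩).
-0.7701|00⟩ + 0.637|01⟩ - 0.02581|10⟩ + 0.02135|11⟩

amp(|b₁b₂…⟩) = product of the factor amplitudes for bits b₁, b₂, …; only kets whose every factor amplitude is nonzero survive.
|00⟩: (0.9994)(-0.7706) = -0.7701
|01⟩: (0.9994)(0.6374) = 0.637
|10⟩: (0.03349)(-0.7706) = -0.02581
|11⟩: (0.03349)(0.6374) = 0.02135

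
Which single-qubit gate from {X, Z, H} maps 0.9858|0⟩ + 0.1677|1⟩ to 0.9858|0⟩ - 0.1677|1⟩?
Z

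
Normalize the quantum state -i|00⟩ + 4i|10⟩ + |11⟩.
-0.2357i|00⟩ + 0.9428i|10⟩ + 0.2357|11⟩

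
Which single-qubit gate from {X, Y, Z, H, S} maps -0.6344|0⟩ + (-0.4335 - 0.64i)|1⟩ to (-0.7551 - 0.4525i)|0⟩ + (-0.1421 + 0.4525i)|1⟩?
H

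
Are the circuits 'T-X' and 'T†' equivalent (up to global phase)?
No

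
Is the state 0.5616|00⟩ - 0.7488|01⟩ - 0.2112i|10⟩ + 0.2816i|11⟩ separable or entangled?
Separable

Writing the state as a|00⟩ + b|01⟩ + c|10⟩ + d|11⟩, it is a product state iff ad − bc = 0.
Here (a, b, c, d) = (0.5616, -0.7488, -0.2112i, 0.2816i): ad − bc = (0.5616)(0.2816i) − (-0.7488)(-0.2112i) = 0, so the state is separable.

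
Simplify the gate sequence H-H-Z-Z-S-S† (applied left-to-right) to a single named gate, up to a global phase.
I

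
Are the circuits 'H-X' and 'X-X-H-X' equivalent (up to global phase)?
Yes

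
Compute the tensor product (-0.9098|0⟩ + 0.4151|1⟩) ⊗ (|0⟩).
-0.9098|00⟩ + 0.4151|10⟩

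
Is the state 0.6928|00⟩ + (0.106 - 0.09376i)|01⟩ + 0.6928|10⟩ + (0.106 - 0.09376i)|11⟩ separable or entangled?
Separable

Writing the state as a|00⟩ + b|01⟩ + c|10⟩ + d|11⟩, it is a product state iff ad − bc = 0.
Here (a, b, c, d) = (0.6928, (0.106 - 0.09376i), 0.6928, (0.106 - 0.09376i)): ad − bc = (0.6928)(0.106 - 0.09376i) − (0.106 - 0.09376i)(0.6928) = 0, so the state is separable.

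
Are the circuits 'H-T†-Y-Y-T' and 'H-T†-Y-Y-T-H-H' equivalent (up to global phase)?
Yes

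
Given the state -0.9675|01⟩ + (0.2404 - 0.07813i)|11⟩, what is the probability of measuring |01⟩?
0.9361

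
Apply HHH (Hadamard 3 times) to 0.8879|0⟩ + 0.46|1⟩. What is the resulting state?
0.9531|0⟩ + 0.3026|1⟩

H² = I, so H^3 = H: a single Hadamard. With (a, b) = (0.8879, 0.46), H gives ((a + b)/√2, (a − b)/√2) = (0.9531, 0.3026).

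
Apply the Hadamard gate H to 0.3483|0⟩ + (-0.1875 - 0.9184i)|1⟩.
(0.1137 - 0.6494i)|0⟩ + (0.3789 + 0.6494i)|1⟩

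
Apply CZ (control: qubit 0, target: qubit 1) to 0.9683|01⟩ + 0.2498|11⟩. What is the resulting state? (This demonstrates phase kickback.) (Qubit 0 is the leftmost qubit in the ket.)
0.9683|01⟩ - 0.2498|11⟩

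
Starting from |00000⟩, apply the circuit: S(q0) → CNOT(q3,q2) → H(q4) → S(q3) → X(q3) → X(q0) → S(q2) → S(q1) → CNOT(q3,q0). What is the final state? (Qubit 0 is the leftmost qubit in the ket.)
1/√2|00010⟩ + 1/√2|00011⟩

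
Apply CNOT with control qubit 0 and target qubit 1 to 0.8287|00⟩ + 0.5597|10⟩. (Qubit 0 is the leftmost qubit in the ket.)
0.8287|00⟩ + 0.5597|11⟩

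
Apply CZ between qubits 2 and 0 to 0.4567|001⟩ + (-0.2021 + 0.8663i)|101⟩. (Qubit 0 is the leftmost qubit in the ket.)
0.4567|001⟩ + (0.2021 - 0.8663i)|101⟩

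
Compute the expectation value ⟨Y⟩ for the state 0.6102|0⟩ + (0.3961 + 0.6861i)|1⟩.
0.8373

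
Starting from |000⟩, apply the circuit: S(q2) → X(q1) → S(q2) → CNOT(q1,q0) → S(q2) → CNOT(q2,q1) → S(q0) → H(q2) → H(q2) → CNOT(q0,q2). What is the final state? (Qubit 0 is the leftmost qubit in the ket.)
i|111⟩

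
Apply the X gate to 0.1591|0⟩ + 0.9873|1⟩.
0.9873|0⟩ + 0.1591|1⟩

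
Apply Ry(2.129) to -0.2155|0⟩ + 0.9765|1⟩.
-0.9585|0⟩ + 0.2851|1⟩

Ry(2.129) = [[cos(θ/2), −sin(θ/2)], [sin(θ/2), cos(θ/2)]]; θ = 2.129, cos(θ/2) ≈ 0.484942, sin(θ/2) ≈ 0.874547.
With a = amp(|0⟩) = -0.2155 and b = amp(|1⟩) = 0.9765:
new amp(|0⟩) = (0.484942)·a + (-0.874547)·b = -0.9585
new amp(|1⟩) = (0.874547)·a + (0.484942)·b = 0.2851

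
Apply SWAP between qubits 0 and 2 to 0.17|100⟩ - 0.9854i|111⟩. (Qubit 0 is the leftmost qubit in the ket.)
0.17|001⟩ - 0.9854i|111⟩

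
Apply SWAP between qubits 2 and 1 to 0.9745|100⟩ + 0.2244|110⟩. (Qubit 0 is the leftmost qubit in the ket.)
0.9745|100⟩ + 0.2244|101⟩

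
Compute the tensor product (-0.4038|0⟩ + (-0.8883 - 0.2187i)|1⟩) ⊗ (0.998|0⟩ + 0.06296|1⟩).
-0.403|00⟩ - 0.02542|01⟩ + (-0.8865 - 0.2183i)|10⟩ + (-0.05593 - 0.01377i)|11⟩

amp(|b₁b₂…⟩) = product of the factor amplitudes for bits b₁, b₂, …; only kets whose every factor amplitude is nonzero survive.
|00⟩: (-0.4038)(0.998) = -0.403
|01⟩: (-0.4038)(0.06296) = -0.02542
|10⟩: (-0.8883 - 0.2187i)(0.998) = (-0.8865 - 0.2183i)
|11⟩: (-0.8883 - 0.2187i)(0.06296) = (-0.05593 - 0.01377i)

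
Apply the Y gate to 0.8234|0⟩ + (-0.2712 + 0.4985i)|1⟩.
(0.4985 + 0.2712i)|0⟩ + 0.8234i|1⟩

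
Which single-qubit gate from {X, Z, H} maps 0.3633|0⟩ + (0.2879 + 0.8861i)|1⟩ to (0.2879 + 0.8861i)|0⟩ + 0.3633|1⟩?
X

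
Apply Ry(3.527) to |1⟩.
-0.9815|0⟩ - 0.1915|1⟩

Ry(3.527) = [[cos(θ/2), −sin(θ/2)], [sin(θ/2), cos(θ/2)]]; θ = 3.527, cos(θ/2) ≈ -0.191513, sin(θ/2) ≈ 0.98149.
With a = amp(|0⟩) = 0 and b = amp(|1⟩) = 1:
new amp(|0⟩) = (-0.191513)·a + (-0.98149)·b = -0.9815
new amp(|1⟩) = (0.98149)·a + (-0.191513)·b = -0.1915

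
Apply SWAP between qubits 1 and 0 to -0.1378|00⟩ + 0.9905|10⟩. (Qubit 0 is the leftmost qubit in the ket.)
-0.1378|00⟩ + 0.9905|01⟩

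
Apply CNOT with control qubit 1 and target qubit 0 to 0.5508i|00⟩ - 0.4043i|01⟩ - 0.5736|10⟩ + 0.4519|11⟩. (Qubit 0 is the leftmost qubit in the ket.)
0.5508i|00⟩ + 0.4519|01⟩ - 0.5736|10⟩ - 0.4043i|11⟩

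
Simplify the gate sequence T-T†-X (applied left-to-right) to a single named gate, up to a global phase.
X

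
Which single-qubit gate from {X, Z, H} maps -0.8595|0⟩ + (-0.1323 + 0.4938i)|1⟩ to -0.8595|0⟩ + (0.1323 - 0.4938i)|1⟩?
Z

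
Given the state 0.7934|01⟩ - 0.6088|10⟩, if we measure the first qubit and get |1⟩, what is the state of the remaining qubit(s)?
-|0⟩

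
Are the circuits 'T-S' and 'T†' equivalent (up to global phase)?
No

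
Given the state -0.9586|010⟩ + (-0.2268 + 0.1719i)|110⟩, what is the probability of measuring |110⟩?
0.08099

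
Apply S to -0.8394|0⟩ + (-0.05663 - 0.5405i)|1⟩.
-0.8394|0⟩ + (0.5405 - 0.05663i)|1⟩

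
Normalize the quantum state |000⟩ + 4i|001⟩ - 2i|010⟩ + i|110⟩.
0.2132|000⟩ + 0.8528i|001⟩ - 0.4264i|010⟩ + 0.2132i|110⟩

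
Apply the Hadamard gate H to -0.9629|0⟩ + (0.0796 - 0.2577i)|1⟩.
(-0.6246 - 0.1822i)|0⟩ + (-0.7372 + 0.1822i)|1⟩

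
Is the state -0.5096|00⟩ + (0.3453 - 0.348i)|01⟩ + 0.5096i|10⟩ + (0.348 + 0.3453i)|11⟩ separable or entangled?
Entangled

Writing the state as a|00⟩ + b|01⟩ + c|10⟩ + d|11⟩, it is a product state iff ad − bc = 0.
Here (a, b, c, d) = (-0.5096, (0.3453 - 0.348i), 0.5096i, (0.348 + 0.3453i)): ad − bc = (-0.5096)(0.348 + 0.3453i) − (0.3453 - 0.348i)(0.5096i) = (-0.3547 - 0.3519i) ≠ 0, so the state is entangled.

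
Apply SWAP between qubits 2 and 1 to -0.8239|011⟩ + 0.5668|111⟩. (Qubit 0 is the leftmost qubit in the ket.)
-0.8239|011⟩ + 0.5668|111⟩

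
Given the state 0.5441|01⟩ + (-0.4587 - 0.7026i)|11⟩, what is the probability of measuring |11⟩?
0.7041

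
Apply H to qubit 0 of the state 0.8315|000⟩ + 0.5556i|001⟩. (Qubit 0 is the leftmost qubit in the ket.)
0.588|000⟩ + 0.3929i|001⟩ + 0.588|100⟩ + 0.3929i|101⟩

H on qubit 0 mixes each pair of kets that differ only in qubit 0: amplitudes (a, b) of (|…0…⟩, |…1…⟩) become ((a + b)/√2, (a − b)/√2). Kets absent from the input have amplitude 0.
(|000⟩, |100⟩): (a, b) = (0.8315, 0) → (0.588, 0.588)
(|001⟩, |101⟩): (a, b) = (0.5556i, 0) → (0.3929i, 0.3929i)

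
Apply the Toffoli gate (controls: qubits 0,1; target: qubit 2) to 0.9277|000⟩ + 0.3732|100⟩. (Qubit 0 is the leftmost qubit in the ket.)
0.9277|000⟩ + 0.3732|100⟩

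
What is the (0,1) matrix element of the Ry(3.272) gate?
-0.9979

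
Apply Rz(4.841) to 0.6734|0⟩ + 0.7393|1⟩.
(-0.5058 - 0.4446i)|0⟩ + (-0.5553 + 0.4881i)|1⟩

Rz(4.841) = [[e^(−iθ/2), 0], [0, e^(iθ/2)]] with e^(±iθ/2) = cos(θ/2) ± i·sin(θ/2); θ = 4.841, cos(θ/2) ≈ -0.751085, sin(θ/2) ≈ 0.660206.
With a = amp(|0⟩) = 0.6734 and b = amp(|1⟩) = 0.7393:
new amp(|0⟩) = (-0.751085 - 0.660206i)·a = (-0.5058 - 0.4446i)
new amp(|1⟩) = (-0.751085 + 0.660206i)·b = (-0.5553 + 0.4881i)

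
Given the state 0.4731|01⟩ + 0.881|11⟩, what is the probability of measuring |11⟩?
0.7762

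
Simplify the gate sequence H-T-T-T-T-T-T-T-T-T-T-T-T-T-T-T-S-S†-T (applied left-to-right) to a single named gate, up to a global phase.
H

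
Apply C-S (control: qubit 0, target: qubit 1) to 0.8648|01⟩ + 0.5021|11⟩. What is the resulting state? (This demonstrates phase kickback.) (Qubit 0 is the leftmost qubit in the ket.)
0.8648|01⟩ + 0.5021i|11⟩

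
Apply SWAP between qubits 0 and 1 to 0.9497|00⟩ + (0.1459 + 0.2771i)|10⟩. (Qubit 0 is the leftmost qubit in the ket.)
0.9497|00⟩ + (0.1459 + 0.2771i)|01⟩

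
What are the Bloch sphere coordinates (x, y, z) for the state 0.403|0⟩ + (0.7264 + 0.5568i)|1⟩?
(0.5855, 0.4488, -0.6753)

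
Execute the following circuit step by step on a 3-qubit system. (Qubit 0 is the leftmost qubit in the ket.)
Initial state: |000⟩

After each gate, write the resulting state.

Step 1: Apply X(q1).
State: |010⟩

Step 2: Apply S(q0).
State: |010⟩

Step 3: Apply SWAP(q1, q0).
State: |100⟩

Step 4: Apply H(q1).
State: 1/√2|100⟩ + 1/√2|110⟩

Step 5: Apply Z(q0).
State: -1/√2|100⟩ - 1/√2|110⟩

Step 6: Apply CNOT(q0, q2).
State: -1/√2|101⟩ - 1/√2|111⟩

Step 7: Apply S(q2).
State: -(1/√2)i|101⟩ - (1/√2)i|111⟩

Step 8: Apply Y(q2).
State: -1/√2|100⟩ - 1/√2|110⟩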